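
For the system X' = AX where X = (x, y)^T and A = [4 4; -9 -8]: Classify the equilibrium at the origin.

stable improper node

A = [[4,4],[-9,-8]]; det(A-λI) = λ^2 + 4λ + 4.
repeated λ = -2 with a single eigenvector.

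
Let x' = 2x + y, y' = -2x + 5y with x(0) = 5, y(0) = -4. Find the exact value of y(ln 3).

A = [[2,1],[-2,5]]; eigenvalues λ = 3, 4.
Eigenvectors: (1,1) for λ=3, (1,2) for λ=4.
From the initial condition, c_1 = 14, c_2 = -9.
y(ln 3) = (14)(3^3)(1) + (-9)(3^4)(2) = -1080.

-1080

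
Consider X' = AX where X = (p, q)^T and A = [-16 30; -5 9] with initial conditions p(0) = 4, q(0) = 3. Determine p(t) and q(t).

Coefficient matrix A = [[-16, 30], [-5, 9]].
Characteristic polynomial det(A - λI) = λ^2 + 7λ + 6 = 0.
Eigenvalues λ = -1, -6.
For λ=-1: (A-λI) row 1 is [-15, 30], so an eigenvector is (2, 1).
For λ=-6: (A-λI) row 1 is [-10, 30], so an eigenvector is (-3, -1).
General solution: c_1e^(-t)(2,1) + c_2e^(-6t)(-3,-1).
Applying p(0)=4, q(0)=3 gives c_1=5, c_2=2.

p(t) = 10e^(-t) - 6e^(-6t), q(t) = 5e^(-t) - 2e^(-6t)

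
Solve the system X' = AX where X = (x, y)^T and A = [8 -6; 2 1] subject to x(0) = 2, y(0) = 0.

x(t) = 8e^(5t) - 6e^(4t), y(t) = 4e^(5t) - 4e^(4t)

Coefficient matrix A = [[8, -6], [2, 1]].
Characteristic polynomial det(A - λI) = λ^2 - 9λ + 20 = 0.
Eigenvalues λ = 5, 4.
For λ=5: (A-λI) row 1 is [3, -6], so an eigenvector is (-2, -1).
For λ=4: (A-λI) row 1 is [4, -6], so an eigenvector is (3, 2).
General solution: C_1e^(5t)(-2,-1) + C_2e^(4t)(3,2).
Applying x(0)=2, y(0)=0 gives C_1=-4, C_2=-2.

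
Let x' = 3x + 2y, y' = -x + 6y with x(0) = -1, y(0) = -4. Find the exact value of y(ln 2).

A = [[3,2],[-1,6]]; eigenvalues λ = 4, 5.
Eigenvectors: (2,1) for λ=4, (1,1) for λ=5.
From the initial condition, c_1 = 3, c_2 = -7.
y(ln 2) = (3)(2^4)(1) + (-7)(2^5)(1) = -176.

-176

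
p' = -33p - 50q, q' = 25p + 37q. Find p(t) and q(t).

p(t) = -3C_1e^(2t)sin(5t) - C_1e^(2t)cos(5t) - C_2e^(2t)sin(5t) + 3C_2e^(2t)cos(5t), q(t) = 2C_1e^(2t)sin(5t) + C_1e^(2t)cos(5t) + C_2e^(2t)sin(5t) - 2C_2e^(2t)cos(5t)

Coefficient matrix A = [[-33, -50], [25, 37]].
Characteristic polynomial det(A - λI) = λ^2 - 4λ + 29 = 0.
Eigenvalues λ = 2 ± 5i (complex conjugate pair).
For λ=2+5i: an eigenvector is (-1,1) - i(-3,2) = (-1 + 3i, 1 - 2i).
A real fundamental pair from Re and Im of e^((2+5i)t)v: X_1 = e^(2t)(cos(5t)·(-1,1) + sin(5t)·(-3,2)), X_2 = e^(2t)(sin(5t)·(-1,1) - cos(5t)·(-3,2)).
General solution: C_1X_1 + C_2X_2.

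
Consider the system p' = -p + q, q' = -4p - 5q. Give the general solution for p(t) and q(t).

Coefficient matrix A = [[-1, 1], [-4, -5]].
Characteristic polynomial det(A - λI) = λ^2 + 6λ + 9 = 0.
Single eigenvalue λ = -3 with algebraic multiplicity 2.
Eigenvector v = (-1,2); generalized eigenvector w with (A-λI)w=v is (-1,1).
General solution: e^(-3t)[K_1·v + K_2·(t·v + w)].

p(t) = -K_1e^(-3t) - K_2te^(-3t) - K_2e^(-3t), q(t) = 2K_1e^(-3t) + 2K_2te^(-3t) + K_2e^(-3t)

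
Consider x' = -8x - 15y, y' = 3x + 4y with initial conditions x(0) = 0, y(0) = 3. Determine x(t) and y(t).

Coefficient matrix A = [[-8, -15], [3, 4]].
Characteristic polynomial det(A - λI) = λ^2 + 4λ + 13 = 0.
Eigenvalues λ = -2 ± 3i (complex conjugate pair).
For λ=-2+3i: an eigenvector is (1,0) - i(-2,1) = (1 + 2i, 0 - i).
A real fundamental pair from Re and Im of e^((-2+3i)t)v: X_1 = e^(-2t)(cos(3t)·(1,0) + sin(3t)·(-2,1)), X_2 = e^(-2t)(sin(3t)·(1,0) - cos(3t)·(-2,1)).
General solution: C_1X_1 + C_2X_2.
Applying x(0)=0, y(0)=3 gives C_1=6, C_2=-3.

x(t) = -15e^(-2t)sin(3t), y(t) = 6e^(-2t)sin(3t) + 3e^(-2t)cos(3t)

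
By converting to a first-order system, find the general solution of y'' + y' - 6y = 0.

y(t) = C_1e^(2t) + C_2e^(-3t)

Let x_1 = y, x_2 = y'. Then x_1' = x_2 and x_2' = 6x_1 - x_2.
A = [[0,1],[6,-1]]; det(A-λI) = λ^2 + λ - 6.
Eigenvalues λ = 2, -3 with eigenvectors (1,2), (1,-3).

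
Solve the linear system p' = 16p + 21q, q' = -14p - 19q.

Coefficient matrix A = [[16, 21], [-14, -19]].
Characteristic polynomial det(A - λI) = λ^2 + 3λ - 10 = 0.
Eigenvalues λ = 2, -5.
For λ=2: (A-λI) row 1 is [14, 21], so an eigenvector is (3, -2).
For λ=-5: (A-λI) row 1 is [21, 21], so an eigenvector is (1, -1).
General solution: C_1e^(2t)(3,-2) + C_2e^(-5t)(1,-1).

p(t) = 3C_1e^(2t) + C_2e^(-5t), q(t) = -2C_1e^(2t) - C_2e^(-5t)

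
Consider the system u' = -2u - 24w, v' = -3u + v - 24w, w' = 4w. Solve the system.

u(t) = c_1e^(-2t) - 4c_3e^(4t), v(t) = c_1e^(-2t) + c_2e^(t) - 4c_3e^(4t), w(t) = c_3e^(4t)

Coefficient matrix A = [[-2, 0, -24], [-3, 1, -24], [0, 0, 4]].
det(A - λI) = 0 gives eigenvalues λ = -2, 1, 4.
For λ=-2: eigenvector (1,1,0).
For λ=1: eigenvector (0,1,0).
For λ=4: eigenvector (-4,-4,1).
General solution: c_1e^(-2t)(1,1,0) + c_2e^(t)(0,1,0) + c_3e^(4t)(-4,-4,1).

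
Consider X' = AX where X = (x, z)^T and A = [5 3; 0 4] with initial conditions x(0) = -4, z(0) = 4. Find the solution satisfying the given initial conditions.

Coefficient matrix A = [[5, 3], [0, 4]].
Characteristic polynomial det(A - λI) = λ^2 - 9λ + 20 = 0.
Eigenvalues λ = 4, 5.
For λ=4: (A-λI) row 1 is [1, 3], so an eigenvector is (-3, 1).
For λ=5: (A-λI) row 1 is [0, 3], so an eigenvector is (-1, 0).
General solution: K_1e^(4t)(-3,1) + K_2e^(5t)(-1,0).
Applying x(0)=-4, z(0)=4 gives K_1=4, K_2=-8.

x(t) = 8e^(5t) - 12e^(4t), z(t) = 4e^(4t)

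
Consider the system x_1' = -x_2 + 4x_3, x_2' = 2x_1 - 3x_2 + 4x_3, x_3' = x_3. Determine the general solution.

Coefficient matrix A = [[0, -1, 4], [2, -3, 4], [0, 0, 1]].
det(A - λI) = 0 gives eigenvalues λ = -2, -1, 1.
For λ=-2: eigenvector (1,2,0).
For λ=-1: eigenvector (-1,-1,0).
For λ=1: eigenvector (2,2,1).
General solution: K_1e^(-2t)(1,2,0) + K_2e^(-t)(-1,-1,0) + K_3e^(t)(2,2,1).

x_1(t) = K_1e^(-2t) - K_2e^(-t) + 2K_3e^(t), x_2(t) = 2K_1e^(-2t) - K_2e^(-t) + 2K_3e^(t), x_3(t) = K_3e^(t)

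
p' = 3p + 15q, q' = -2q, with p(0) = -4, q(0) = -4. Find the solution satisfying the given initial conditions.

p(t) = -16e^(3t) + 12e^(-2t), q(t) = -4e^(-2t)

Coefficient matrix A = [[3, 15], [0, -2]].
Characteristic polynomial det(A - λI) = λ^2 - λ - 6 = 0.
Eigenvalues λ = 3, -2.
For λ=3: (A-λI) row 1 is [0, 15], so an eigenvector is (1, 0).
For λ=-2: (A-λI) row 1 is [5, 15], so an eigenvector is (3, -1).
General solution: K_1e^(3t)(1,0) + K_2e^(-2t)(3,-1).
Applying p(0)=-4, q(0)=-4 gives K_1=-16, K_2=4.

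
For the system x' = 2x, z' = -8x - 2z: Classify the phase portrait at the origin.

A = [[2,0],[-8,-2]]; det(A-λI) = λ^2 - 4.
λ = 2, -2: opposite signs.

saddle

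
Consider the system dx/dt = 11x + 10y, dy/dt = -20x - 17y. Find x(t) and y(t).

x(t) = c_1e^(-3t)sin(2t) - 2c_1e^(-3t)cos(2t) - 2c_2e^(-3t)sin(2t) - c_2e^(-3t)cos(2t), y(t) = -c_1e^(-3t)sin(2t) + 3c_1e^(-3t)cos(2t) + 3c_2e^(-3t)sin(2t) + c_2e^(-3t)cos(2t)

Coefficient matrix A = [[11, 10], [-20, -17]].
Characteristic polynomial det(A - λI) = λ^2 + 6λ + 13 = 0.
Eigenvalues λ = -3 ± 2i (complex conjugate pair).
For λ=-3+2i: an eigenvector is (-2,3) - i(1,-1) = (-2 - i, 3 + i).
A real fundamental pair from Re and Im of e^((-3+2i)t)v: X_1 = e^(-3t)(cos(2t)·(-2,3) + sin(2t)·(1,-1)), X_2 = e^(-3t)(sin(2t)·(-2,3) - cos(2t)·(1,-1)).
General solution: c_1X_1 + c_2X_2.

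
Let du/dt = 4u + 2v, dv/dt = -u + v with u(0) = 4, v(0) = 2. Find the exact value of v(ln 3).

-90

A = [[4,2],[-1,1]]; eigenvalues λ = 3, 2.
Eigenvectors: (2,-1) for λ=3, (-1,1) for λ=2.
From the initial condition, c_1 = 6, c_2 = 8.
v(ln 3) = (6)(3^3)(-1) + (8)(3^2)(1) = -90.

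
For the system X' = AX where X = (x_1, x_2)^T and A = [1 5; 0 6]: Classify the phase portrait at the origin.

A = [[1,5],[0,6]]; det(A-λI) = λ^2 - 7λ + 6.
λ = 6, 1: both positive.

unstable node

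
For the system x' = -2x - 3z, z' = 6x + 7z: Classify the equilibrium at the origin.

unstable node

A = [[-2,-3],[6,7]]; det(A-λI) = λ^2 - 5λ + 4.
λ = 4, 1: both positive.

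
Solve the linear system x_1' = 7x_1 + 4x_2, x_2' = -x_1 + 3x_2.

x_1(t) = 2K_1e^(5t) + 2K_2te^(5t) - K_2e^(5t), x_2(t) = -K_1e^(5t) - K_2te^(5t) + K_2e^(5t)

Coefficient matrix A = [[7, 4], [-1, 3]].
Characteristic polynomial det(A - λI) = λ^2 - 10λ + 25 = 0.
Single eigenvalue λ = 5 with algebraic multiplicity 2.
Eigenvector v = (2,-1); generalized eigenvector w with (A-λI)w=v is (-1,1).
General solution: e^(5t)[K_1·v + K_2·(t·v + w)].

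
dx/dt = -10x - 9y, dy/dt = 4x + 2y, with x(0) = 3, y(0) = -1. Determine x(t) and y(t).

Coefficient matrix A = [[-10, -9], [4, 2]].
Characteristic polynomial det(A - λI) = λ^2 + 8λ + 16 = 0.
Single eigenvalue λ = -4 with algebraic multiplicity 2.
Eigenvector v = (-3,2); generalized eigenvector w with (A-λI)w=v is (-1,1).
General solution: e^(-4t)[C_1·v + C_2·(t·v + w)].
Applying x(0)=3, y(0)=-1 gives C_1=-2, C_2=3.

x(t) = -9te^(-4t) + 3e^(-4t), y(t) = 6te^(-4t) - e^(-4t)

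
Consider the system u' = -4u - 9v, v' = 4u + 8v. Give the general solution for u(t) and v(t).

u(t) = -3c_1e^(2t) - 3c_2te^(2t) + 2c_2e^(2t), v(t) = 2c_1e^(2t) + 2c_2te^(2t) - c_2e^(2t)

Coefficient matrix A = [[-4, -9], [4, 8]].
Characteristic polynomial det(A - λI) = λ^2 - 4λ + 4 = 0.
Single eigenvalue λ = 2 with algebraic multiplicity 2.
Eigenvector v = (-3,2); generalized eigenvector w with (A-λI)w=v is (2,-1).
General solution: e^(2t)[c_1·v + c_2·(t·v + w)].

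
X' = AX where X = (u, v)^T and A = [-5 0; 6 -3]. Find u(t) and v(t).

Coefficient matrix A = [[-5, 0], [6, -3]].
Characteristic polynomial det(A - λI) = λ^2 + 8λ + 15 = 0.
Eigenvalues λ = -5, -3.
For λ=-5: (A-λI) row 2 is [6, 2], so an eigenvector is (1, -3).
For λ=-3: (A-λI) row 1 is [-2, 0], so an eigenvector is (0, -1).
General solution: K_1e^(-5t)(1,-3) + K_2e^(-3t)(0,-1).

u(t) = K_1e^(-5t), v(t) = -3K_1e^(-5t) - K_2e^(-3t)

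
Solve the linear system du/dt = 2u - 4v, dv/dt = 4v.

u(t) = -c_1e^(2t) + 2c_2e^(4t), v(t) = -c_2e^(4t)

Coefficient matrix A = [[2, -4], [0, 4]].
Characteristic polynomial det(A - λI) = λ^2 - 6λ + 8 = 0.
Eigenvalues λ = 2, 4.
For λ=2: (A-λI) row 1 is [0, -4], so an eigenvector is (-1, 0).
For λ=4: (A-λI) row 1 is [-2, -4], so an eigenvector is (2, -1).
General solution: c_1e^(2t)(-1,0) + c_2e^(4t)(2,-1).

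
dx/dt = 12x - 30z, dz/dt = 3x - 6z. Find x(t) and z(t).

x(t) = c_1e^(3t)sin(3t) - 3c_1e^(3t)cos(3t) - 3c_2e^(3t)sin(3t) - c_2e^(3t)cos(3t), z(t) = -c_1e^(3t)cos(3t) - c_2e^(3t)sin(3t)

Coefficient matrix A = [[12, -30], [3, -6]].
Characteristic polynomial det(A - λI) = λ^2 - 6λ + 18 = 0.
Eigenvalues λ = 3 ± 3i (complex conjugate pair).
For λ=3+3i: an eigenvector is (-3,-1) - i(1,0) = (-3 - i, -1).
A real fundamental pair from Re and Im of e^((3+3i)t)v: X_1 = e^(3t)(cos(3t)·(-3,-1) + sin(3t)·(1,0)), X_2 = e^(3t)(sin(3t)·(-3,-1) - cos(3t)·(1,0)).
General solution: c_1X_1 + c_2X_2.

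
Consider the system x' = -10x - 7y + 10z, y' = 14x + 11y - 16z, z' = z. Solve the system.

x(t) = -c_1e^(4t) + c_2e^(-3t) - c_3e^(t), y(t) = 2c_1e^(4t) - c_2e^(-3t) + 3c_3e^(t), z(t) = c_3e^(t)

Coefficient matrix A = [[-10, -7, 10], [14, 11, -16], [0, 0, 1]].
det(A - λI) = 0 gives eigenvalues λ = 4, -3, 1.
For λ=4: eigenvector (-1,2,0).
For λ=-3: eigenvector (1,-1,0).
For λ=1: eigenvector (-1,3,1).
General solution: c_1e^(4t)(-1,2,0) + c_2e^(-3t)(1,-1,0) + c_3e^(t)(-1,3,1).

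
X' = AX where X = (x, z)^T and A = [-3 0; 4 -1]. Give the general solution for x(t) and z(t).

Coefficient matrix A = [[-3, 0], [4, -1]].
Characteristic polynomial det(A - λI) = λ^2 + 4λ + 3 = 0.
Eigenvalues λ = -1, -3.
For λ=-1: (A-λI) row 1 is [-2, 0], so an eigenvector is (0, -1).
For λ=-3: (A-λI) row 2 is [4, 2], so an eigenvector is (1, -2).
General solution: C_1e^(-t)(0,-1) + C_2e^(-3t)(1,-2).

x(t) = C_2e^(-3t), z(t) = -C_1e^(-t) - 2C_2e^(-3t)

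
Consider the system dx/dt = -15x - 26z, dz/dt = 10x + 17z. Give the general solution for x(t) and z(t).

x(t) = -3K_1e^(t)sin(2t) + 2K_1e^(t)cos(2t) + 2K_2e^(t)sin(2t) + 3K_2e^(t)cos(2t), z(t) = 2K_1e^(t)sin(2t) - K_1e^(t)cos(2t) - K_2e^(t)sin(2t) - 2K_2e^(t)cos(2t)

Coefficient matrix A = [[-15, -26], [10, 17]].
Characteristic polynomial det(A - λI) = λ^2 - 2λ + 5 = 0.
Eigenvalues λ = 1 ± 2i (complex conjugate pair).
For λ=1+2i: an eigenvector is (2,-1) - i(-3,2) = (2 + 3i, -1 - 2i).
A real fundamental pair from Re and Im of e^((1+2i)t)v: X_1 = e^(t)(cos(2t)·(2,-1) + sin(2t)·(-3,2)), X_2 = e^(t)(sin(2t)·(2,-1) - cos(2t)·(-3,2)).
General solution: K_1X_1 + K_2X_2.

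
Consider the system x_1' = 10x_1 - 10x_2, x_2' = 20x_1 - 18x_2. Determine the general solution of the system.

Coefficient matrix A = [[10, -10], [20, -18]].
Characteristic polynomial det(A - λI) = λ^2 + 8λ + 20 = 0.
Eigenvalues λ = -4 ± 2i (complex conjugate pair).
For λ=-4+2i: an eigenvector is (2,3) - i(-1,-1) = (2 + i, 3 + i).
A real fundamental pair from Re and Im of e^((-4+2i)t)v: X_1 = e^(-4t)(cos(2t)·(2,3) + sin(2t)·(-1,-1)), X_2 = e^(-4t)(sin(2t)·(2,3) - cos(2t)·(-1,-1)).
General solution: K_1X_1 + K_2X_2.

x_1(t) = -K_1e^(-4t)sin(2t) + 2K_1e^(-4t)cos(2t) + 2K_2e^(-4t)sin(2t) + K_2e^(-4t)cos(2t), x_2(t) = -K_1e^(-4t)sin(2t) + 3K_1e^(-4t)cos(2t) + 3K_2e^(-4t)sin(2t) + K_2e^(-4t)cos(2t)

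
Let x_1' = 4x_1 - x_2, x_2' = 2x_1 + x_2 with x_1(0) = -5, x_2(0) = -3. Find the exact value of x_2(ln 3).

A = [[4,-1],[2,1]]; eigenvalues λ = 2, 3.
Eigenvectors: (-1,-2) for λ=2, (-1,-1) for λ=3.
From the initial condition, c_1 = -2, c_2 = 7.
x_2(ln 3) = (-2)(3^2)(-2) + (7)(3^3)(-1) = -153.

-153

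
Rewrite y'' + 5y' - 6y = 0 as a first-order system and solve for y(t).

Let x_1 = y, x_2 = y'. Then x_1' = x_2 and x_2' = 6x_1 - 5x_2.
A = [[0,1],[6,-5]]; det(A-λI) = λ^2 + 5λ - 6.
Eigenvalues λ = -6, 1 with eigenvectors (1,-6), (1,1).

y(t) = C_1e^(-6t) + C_2e^(t)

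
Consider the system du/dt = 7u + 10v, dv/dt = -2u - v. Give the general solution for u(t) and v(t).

u(t) = -2K_1e^(3t)sin(2t) - K_1e^(3t)cos(2t) - K_2e^(3t)sin(2t) + 2K_2e^(3t)cos(2t), v(t) = K_1e^(3t)sin(2t) - K_2e^(3t)cos(2t)

Coefficient matrix A = [[7, 10], [-2, -1]].
Characteristic polynomial det(A - λI) = λ^2 - 6λ + 13 = 0.
Eigenvalues λ = 3 ± 2i (complex conjugate pair).
For λ=3+2i: an eigenvector is (-1,0) - i(-2,1) = (-1 + 2i, 0 - i).
A real fundamental pair from Re and Im of e^((3+2i)t)v: X_1 = e^(3t)(cos(2t)·(-1,0) + sin(2t)·(-2,1)), X_2 = e^(3t)(sin(2t)·(-1,0) - cos(2t)·(-2,1)).
General solution: K_1X_1 + K_2X_2.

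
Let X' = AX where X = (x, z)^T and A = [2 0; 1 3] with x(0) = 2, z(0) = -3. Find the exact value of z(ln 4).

-96

A = [[2,0],[1,3]]; eigenvalues λ = 2, 3.
Eigenvectors: (1,-1) for λ=2, (0,1) for λ=3.
From the initial condition, c_1 = 2, c_2 = -1.
z(ln 4) = (2)(4^2)(-1) + (-1)(4^3)(1) = -96.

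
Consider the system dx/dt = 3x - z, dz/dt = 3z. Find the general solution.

Coefficient matrix A = [[3, -1], [0, 3]].
Characteristic polynomial det(A - λI) = λ^2 - 6λ + 9 = 0.
Single eigenvalue λ = 3 with algebraic multiplicity 2.
Eigenvector v = (1,0); generalized eigenvector w with (A-λI)w=v is (3,-1).
General solution: e^(3t)[c_1·v + c_2·(t·v + w)].

x(t) = c_1e^(3t) + c_2te^(3t) + 3c_2e^(3t), z(t) = -c_2e^(3t)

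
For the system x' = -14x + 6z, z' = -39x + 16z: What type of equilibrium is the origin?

unstable spiral

A = [[-14,6],[-39,16]]; det(A-λI) = λ^2 - 2λ + 10.
λ = 1 ± 3i: positive real part.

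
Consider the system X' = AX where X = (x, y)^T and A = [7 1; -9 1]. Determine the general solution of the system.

Coefficient matrix A = [[7, 1], [-9, 1]].
Characteristic polynomial det(A - λI) = λ^2 - 8λ + 16 = 0.
Single eigenvalue λ = 4 with algebraic multiplicity 2.
Eigenvector v = (1,-3); generalized eigenvector w with (A-λI)w=v is (0,1).
General solution: e^(4t)[K_1·v + K_2·(t·v + w)].

x(t) = K_1e^(4t) + K_2te^(4t), y(t) = -3K_1e^(4t) - 3K_2te^(4t) + K_2e^(4t)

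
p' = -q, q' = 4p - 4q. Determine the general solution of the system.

Coefficient matrix A = [[0, -1], [4, -4]].
Characteristic polynomial det(A - λI) = λ^2 + 4λ + 4 = 0.
Single eigenvalue λ = -2 with algebraic multiplicity 2.
Eigenvector v = (1,2); generalized eigenvector w with (A-λI)w=v is (0,-1).
General solution: e^(-2t)[c_1·v + c_2·(t·v + w)].

p(t) = c_1e^(-2t) + c_2te^(-2t), q(t) = 2c_1e^(-2t) + 2c_2te^(-2t) - c_2e^(-2t)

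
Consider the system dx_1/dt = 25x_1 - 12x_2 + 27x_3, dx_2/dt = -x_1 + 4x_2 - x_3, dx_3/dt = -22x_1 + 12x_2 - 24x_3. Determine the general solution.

x_1(t) = c_1e^(-2t) - 2c_2e^(4t) + 3c_3e^(3t), x_2(t) = c_2e^(4t) + c_3e^(3t), x_3(t) = -c_1e^(-2t) + 2c_2e^(4t) - 2c_3e^(3t)

Coefficient matrix A = [[25, -12, 27], [-1, 4, -1], [-22, 12, -24]].
det(A - λI) = 0 gives eigenvalues λ = -2, 4, 3.
For λ=-2: eigenvector (1,0,-1).
For λ=4: eigenvector (-2,1,2).
For λ=3: eigenvector (3,1,-2).
General solution: c_1e^(-2t)(1,0,-1) + c_2e^(4t)(-2,1,2) + c_3e^(3t)(3,1,-2).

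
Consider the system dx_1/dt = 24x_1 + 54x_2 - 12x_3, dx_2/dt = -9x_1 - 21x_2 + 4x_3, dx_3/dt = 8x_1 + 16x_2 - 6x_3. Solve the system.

Coefficient matrix A = [[24, 54, -12], [-9, -21, 4], [8, 16, -6]].
det(A - λI) = 0 gives eigenvalues λ = 2, -3, -2.
For λ=2: eigenvector (-3,1,-1).
For λ=-3: eigenvector (2,-1,0).
For λ=-2: eigenvector (-3,1,-2).
General solution: C_1e^(2t)(-3,1,-1) + C_2e^(-3t)(2,-1,0) + C_3e^(-2t)(-3,1,-2).

x_1(t) = -3C_1e^(2t) + 2C_2e^(-3t) - 3C_3e^(-2t), x_2(t) = C_1e^(2t) - C_2e^(-3t) + C_3e^(-2t), x_3(t) = -C_1e^(2t) - 2C_3e^(-2t)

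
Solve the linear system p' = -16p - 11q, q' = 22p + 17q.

Coefficient matrix A = [[-16, -11], [22, 17]].
Characteristic polynomial det(A - λI) = λ^2 - λ - 30 = 0.
Eigenvalues λ = 6, -5.
For λ=6: (A-λI) row 1 is [-22, -11], so an eigenvector is (-1, 2).
For λ=-5: (A-λI) row 1 is [-11, -11], so an eigenvector is (-1, 1).
General solution: C_1e^(6t)(-1,2) + C_2e^(-5t)(-1,1).

p(t) = -C_1e^(6t) - C_2e^(-5t), q(t) = 2C_1e^(6t) + C_2e^(-5t)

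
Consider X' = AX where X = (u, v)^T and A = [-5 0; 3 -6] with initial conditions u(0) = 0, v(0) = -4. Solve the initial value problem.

Coefficient matrix A = [[-5, 0], [3, -6]].
Characteristic polynomial det(A - λI) = λ^2 + 11λ + 30 = 0.
Eigenvalues λ = -5, -6.
For λ=-5: (A-λI) row 2 is [3, -1], so an eigenvector is (-1, -3).
For λ=-6: (A-λI) row 1 is [1, 0], so an eigenvector is (0, -1).
General solution: c_1e^(-5t)(-1,-3) + c_2e^(-6t)(0,-1).
Applying u(0)=0, v(0)=-4 gives c_1=0, c_2=4.

u(t) = 0, v(t) = -4e^(-6t)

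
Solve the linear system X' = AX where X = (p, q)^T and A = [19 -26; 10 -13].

p(t) = 3K_1e^(3t)sin(2t) + 2K_1e^(3t)cos(2t) + 2K_2e^(3t)sin(2t) - 3K_2e^(3t)cos(2t), q(t) = 2K_1e^(3t)sin(2t) + K_1e^(3t)cos(2t) + K_2e^(3t)sin(2t) - 2K_2e^(3t)cos(2t)

Coefficient matrix A = [[19, -26], [10, -13]].
Characteristic polynomial det(A - λI) = λ^2 - 6λ + 13 = 0.
Eigenvalues λ = 3 ± 2i (complex conjugate pair).
For λ=3+2i: an eigenvector is (2,1) - i(3,2) = (2 - 3i, 1 - 2i).
A real fundamental pair from Re and Im of e^((3+2i)t)v: X_1 = e^(3t)(cos(2t)·(2,1) + sin(2t)·(3,2)), X_2 = e^(3t)(sin(2t)·(2,1) - cos(2t)·(3,2)).
General solution: K_1X_1 + K_2X_2.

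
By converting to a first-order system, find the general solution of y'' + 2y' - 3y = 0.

Let x_1 = y, x_2 = y'. Then x_1' = x_2 and x_2' = 3x_1 - 2x_2.
A = [[0,1],[3,-2]]; det(A-λI) = λ^2 + 2λ - 3.
Eigenvalues λ = 1, -3 with eigenvectors (1,1), (1,-3).

y(t) = K_1e^(t) + K_2e^(-3t)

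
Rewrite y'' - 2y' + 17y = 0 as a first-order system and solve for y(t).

y(t) = c_1e^(t)cos(4t) + c_2e^(t)sin(4t)

Let x_1 = y, x_2 = y'. Then x_1' = x_2 and x_2' = -17x_1 + 2x_2.
A = [[0,1],[-17,2]]; det(A-λI) = λ^2 - 2λ + 17.
Eigenvalues λ = 1 ± 4i.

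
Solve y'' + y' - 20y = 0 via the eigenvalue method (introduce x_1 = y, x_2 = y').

Let x_1 = y, x_2 = y'. Then x_1' = x_2 and x_2' = 20x_1 - x_2.
A = [[0,1],[20,-1]]; det(A-λI) = λ^2 + λ - 20.
Eigenvalues λ = -5, 4 with eigenvectors (1,-5), (1,4).

y(t) = C_1e^(-5t) + C_2e^(4t)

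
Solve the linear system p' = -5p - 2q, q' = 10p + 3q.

p(t) = C_1e^(-t)sin(2t) - C_2e^(-t)cos(2t), q(t) = -2C_1e^(-t)sin(2t) - C_1e^(-t)cos(2t) - C_2e^(-t)sin(2t) + 2C_2e^(-t)cos(2t)

Coefficient matrix A = [[-5, -2], [10, 3]].
Characteristic polynomial det(A - λI) = λ^2 + 2λ + 5 = 0.
Eigenvalues λ = -1 ± 2i (complex conjugate pair).
For λ=-1+2i: an eigenvector is (0,-1) - i(1,-2) = (0 - i, -1 + 2i).
A real fundamental pair from Re and Im of e^((-1+2i)t)v: X_1 = e^(-t)(cos(2t)·(0,-1) + sin(2t)·(1,-2)), X_2 = e^(-t)(sin(2t)·(0,-1) - cos(2t)·(1,-2)).
General solution: C_1X_1 + C_2X_2.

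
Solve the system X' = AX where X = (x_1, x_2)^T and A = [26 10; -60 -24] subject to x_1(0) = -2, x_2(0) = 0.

x_1(t) = -6e^(6t) + 4e^(-4t), x_2(t) = 12e^(6t) - 12e^(-4t)

Coefficient matrix A = [[26, 10], [-60, -24]].
Characteristic polynomial det(A - λI) = λ^2 - 2λ - 24 = 0.
Eigenvalues λ = 6, -4.
For λ=6: (A-λI) row 1 is [20, 10], so an eigenvector is (1, -2).
For λ=-4: (A-λI) row 1 is [30, 10], so an eigenvector is (-1, 3).
General solution: c_1e^(6t)(1,-2) + c_2e^(-4t)(-1,3).
Applying x_1(0)=-2, x_2(0)=0 gives c_1=-6, c_2=-4.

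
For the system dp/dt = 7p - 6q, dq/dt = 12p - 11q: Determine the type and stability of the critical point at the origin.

A = [[7,-6],[12,-11]]; det(A-λI) = λ^2 + 4λ - 5.
λ = -5, 1: opposite signs.

saddle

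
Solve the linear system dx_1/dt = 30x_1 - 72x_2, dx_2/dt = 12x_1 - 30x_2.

Coefficient matrix A = [[30, -72], [12, -30]].
Characteristic polynomial det(A - λI) = λ^2 - 36 = 0.
Eigenvalues λ = 6, -6.
For λ=6: (A-λI) row 1 is [24, -72], so an eigenvector is (-3, -1).
For λ=-6: (A-λI) row 1 is [36, -72], so an eigenvector is (-2, -1).
General solution: K_1e^(6t)(-3,-1) + K_2e^(-6t)(-2,-1).

x_1(t) = -3K_1e^(6t) - 2K_2e^(-6t), x_2(t) = -K_1e^(6t) - K_2e^(-6t)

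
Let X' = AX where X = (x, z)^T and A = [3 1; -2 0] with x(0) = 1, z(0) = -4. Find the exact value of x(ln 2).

A = [[3,1],[-2,0]]; eigenvalues λ = 1, 2.
Eigenvectors: (1,-2) for λ=1, (1,-1) for λ=2.
From the initial condition, c_1 = 3, c_2 = -2.
x(ln 2) = (3)(2^1)(1) + (-2)(2^2)(1) = -2.

-2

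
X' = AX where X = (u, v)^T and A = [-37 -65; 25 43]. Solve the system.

u(t) = -2c_1e^(3t)sin(5t) - 3c_1e^(3t)cos(5t) - 3c_2e^(3t)sin(5t) + 2c_2e^(3t)cos(5t), v(t) = c_1e^(3t)sin(5t) + 2c_1e^(3t)cos(5t) + 2c_2e^(3t)sin(5t) - c_2e^(3t)cos(5t)

Coefficient matrix A = [[-37, -65], [25, 43]].
Characteristic polynomial det(A - λI) = λ^2 - 6λ + 34 = 0.
Eigenvalues λ = 3 ± 5i (complex conjugate pair).
For λ=3+5i: an eigenvector is (-3,2) - i(-2,1) = (-3 + 2i, 2 - i).
A real fundamental pair from Re and Im of e^((3+5i)t)v: X_1 = e^(3t)(cos(5t)·(-3,2) + sin(5t)·(-2,1)), X_2 = e^(3t)(sin(5t)·(-3,2) - cos(5t)·(-2,1)).
General solution: c_1X_1 + c_2X_2.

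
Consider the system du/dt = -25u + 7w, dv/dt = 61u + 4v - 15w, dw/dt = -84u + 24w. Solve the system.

Coefficient matrix A = [[-25, 0, 7], [61, 4, -15], [-84, 0, 24]].
det(A - λI) = 0 gives eigenvalues λ = -4, 4, 3.
For λ=-4: eigenvector (1,-2,3).
For λ=4: eigenvector (0,1,0).
For λ=3: eigenvector (1,-1,4).
General solution: C_1e^(-4t)(1,-2,3) + C_2e^(4t)(0,1,0) + C_3e^(3t)(1,-1,4).

u(t) = C_1e^(-4t) + C_3e^(3t), v(t) = -2C_1e^(-4t) + C_2e^(4t) - C_3e^(3t), w(t) = 3C_1e^(-4t) + 4C_3e^(3t)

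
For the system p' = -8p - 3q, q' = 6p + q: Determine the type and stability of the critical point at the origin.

A = [[-8,-3],[6,1]]; det(A-λI) = λ^2 + 7λ + 10.
λ = -2, -5: both negative.

stable node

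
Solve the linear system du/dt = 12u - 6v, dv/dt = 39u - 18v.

u(t) = C_1e^(-3t)sin(3t) + C_1e^(-3t)cos(3t) + C_2e^(-3t)sin(3t) - C_2e^(-3t)cos(3t), v(t) = 3C_1e^(-3t)sin(3t) + 2C_1e^(-3t)cos(3t) + 2C_2e^(-3t)sin(3t) - 3C_2e^(-3t)cos(3t)

Coefficient matrix A = [[12, -6], [39, -18]].
Characteristic polynomial det(A - λI) = λ^2 + 6λ + 18 = 0.
Eigenvalues λ = -3 ± 3i (complex conjugate pair).
For λ=-3+3i: an eigenvector is (1,2) - i(1,3) = (1 - i, 2 - 3i).
A real fundamental pair from Re and Im of e^((-3+3i)t)v: X_1 = e^(-3t)(cos(3t)·(1,2) + sin(3t)·(1,3)), X_2 = e^(-3t)(sin(3t)·(1,2) - cos(3t)·(1,3)).
General solution: C_1X_1 + C_2X_2.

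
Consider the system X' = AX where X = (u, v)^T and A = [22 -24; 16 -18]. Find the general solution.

u(t) = 3C_1e^(6t) - C_2e^(-2t), v(t) = 2C_1e^(6t) - C_2e^(-2t)

Coefficient matrix A = [[22, -24], [16, -18]].
Characteristic polynomial det(A - λI) = λ^2 - 4λ - 12 = 0.
Eigenvalues λ = 6, -2.
For λ=6: (A-λI) row 1 is [16, -24], so an eigenvector is (3, 2).
For λ=-2: (A-λI) row 1 is [24, -24], so an eigenvector is (-1, -1).
General solution: C_1e^(6t)(3,2) + C_2e^(-2t)(-1,-1).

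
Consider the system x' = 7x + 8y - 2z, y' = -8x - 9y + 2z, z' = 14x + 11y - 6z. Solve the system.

Coefficient matrix A = [[7, 8, -2], [-8, -9, 2], [14, 11, -6]].
det(A - λI) = 0 gives eigenvalues λ = -3, -1, -4.
For λ=-3: eigenvector (-1,1,-1).
For λ=-1: eigenvector (3,-2,4).
For λ=-4: eigenvector (2,-2,3).
General solution: C_1e^(-3t)(-1,1,-1) + C_2e^(-t)(3,-2,4) + C_3e^(-4t)(2,-2,3).

x(t) = -C_1e^(-3t) + 3C_2e^(-t) + 2C_3e^(-4t), y(t) = C_1e^(-3t) - 2C_2e^(-t) - 2C_3e^(-4t), z(t) = -C_1e^(-3t) + 4C_2e^(-t) + 3C_3e^(-4t)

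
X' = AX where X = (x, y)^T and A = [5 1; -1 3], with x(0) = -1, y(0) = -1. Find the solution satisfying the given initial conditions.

Coefficient matrix A = [[5, 1], [-1, 3]].
Characteristic polynomial det(A - λI) = λ^2 - 8λ + 16 = 0.
Single eigenvalue λ = 4 with algebraic multiplicity 2.
Eigenvector v = (-1,1); generalized eigenvector w with (A-λI)w=v is (-3,2).
General solution: e^(4t)[C_1·v + C_2·(t·v + w)].
Applying x(0)=-1, y(0)=-1 gives C_1=-5, C_2=2.

x(t) = -2te^(4t) - e^(4t), y(t) = 2te^(4t) - e^(4t)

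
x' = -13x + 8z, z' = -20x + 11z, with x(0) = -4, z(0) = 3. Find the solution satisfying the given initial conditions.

Coefficient matrix A = [[-13, 8], [-20, 11]].
Characteristic polynomial det(A - λI) = λ^2 + 2λ + 17 = 0.
Eigenvalues λ = -1 ± 4i (complex conjugate pair).
For λ=-1+4i: an eigenvector is (1,1) - i(-1,-2) = (1 + i, 1 + 2i).
A real fundamental pair from Re and Im of e^((-1+4i)t)v: X_1 = e^(-t)(cos(4t)·(1,1) + sin(4t)·(-1,-2)), X_2 = e^(-t)(sin(4t)·(1,1) - cos(4t)·(-1,-2)).
General solution: K_1X_1 + K_2X_2.
Applying x(0)=-4, z(0)=3 gives K_1=-11, K_2=7.

x(t) = 18e^(-t)sin(4t) - 4e^(-t)cos(4t), z(t) = 29e^(-t)sin(4t) + 3e^(-t)cos(4t)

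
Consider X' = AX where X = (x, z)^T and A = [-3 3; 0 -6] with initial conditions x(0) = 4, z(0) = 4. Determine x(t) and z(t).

x(t) = 8e^(-3t) - 4e^(-6t), z(t) = 4e^(-6t)

Coefficient matrix A = [[-3, 3], [0, -6]].
Characteristic polynomial det(A - λI) = λ^2 + 9λ + 18 = 0.
Eigenvalues λ = -6, -3.
For λ=-6: (A-λI) row 1 is [3, 3], so an eigenvector is (-1, 1).
For λ=-3: (A-λI) row 1 is [0, 3], so an eigenvector is (-1, 0).
General solution: K_1e^(-6t)(-1,1) + K_2e^(-3t)(-1,0).
Applying x(0)=4, z(0)=4 gives K_1=4, K_2=-8.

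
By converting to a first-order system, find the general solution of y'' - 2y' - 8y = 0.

Let x_1 = y, x_2 = y'. Then x_1' = x_2 and x_2' = 8x_1 + 2x_2.
A = [[0,1],[8,2]]; det(A-λI) = λ^2 - 2λ - 8.
Eigenvalues λ = -2, 4 with eigenvectors (1,-2), (1,4).

y(t) = c_1e^(-2t) + c_2e^(4t)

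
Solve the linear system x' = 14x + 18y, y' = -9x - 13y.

Coefficient matrix A = [[14, 18], [-9, -13]].
Characteristic polynomial det(A - λI) = λ^2 - λ - 20 = 0.
Eigenvalues λ = 5, -4.
For λ=5: (A-λI) row 1 is [9, 18], so an eigenvector is (2, -1).
For λ=-4: (A-λI) row 1 is [18, 18], so an eigenvector is (1, -1).
General solution: c_1e^(5t)(2,-1) + c_2e^(-4t)(1,-1).

x(t) = 2c_1e^(5t) + c_2e^(-4t), y(t) = -c_1e^(5t) - c_2e^(-4t)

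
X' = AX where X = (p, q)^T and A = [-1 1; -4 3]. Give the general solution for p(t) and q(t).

Coefficient matrix A = [[-1, 1], [-4, 3]].
Characteristic polynomial det(A - λI) = λ^2 - 2λ + 1 = 0.
Single eigenvalue λ = 1 with algebraic multiplicity 2.
Eigenvector v = (1,2); generalized eigenvector w with (A-λI)w=v is (0,1).
General solution: e^(t)[C_1·v + C_2·(t·v + w)].

p(t) = C_1e^(t) + C_2te^(t), q(t) = 2C_1e^(t) + 2C_2te^(t) + C_2e^(t)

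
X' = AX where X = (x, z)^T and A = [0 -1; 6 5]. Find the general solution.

Coefficient matrix A = [[0, -1], [6, 5]].
Characteristic polynomial det(A - λI) = λ^2 - 5λ + 6 = 0.
Eigenvalues λ = 2, 3.
For λ=2: (A-λI) row 1 is [-2, -1], so an eigenvector is (-1, 2).
For λ=3: (A-λI) row 1 is [-3, -1], so an eigenvector is (-1, 3).
General solution: C_1e^(2t)(-1,2) + C_2e^(3t)(-1,3).

x(t) = -C_1e^(2t) - C_2e^(3t), z(t) = 2C_1e^(2t) + 3C_2e^(3t)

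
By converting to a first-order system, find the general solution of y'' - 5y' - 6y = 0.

Let x_1 = y, x_2 = y'. Then x_1' = x_2 and x_2' = 6x_1 + 5x_2.
A = [[0,1],[6,5]]; det(A-λI) = λ^2 - 5λ - 6.
Eigenvalues λ = -1, 6 with eigenvectors (1,-1), (1,6).

y(t) = C_1e^(-t) + C_2e^(6t)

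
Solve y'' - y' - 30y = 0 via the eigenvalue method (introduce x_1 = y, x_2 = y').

y(t) = K_1e^(6t) + K_2e^(-5t)

Let x_1 = y, x_2 = y'. Then x_1' = x_2 and x_2' = 30x_1 + x_2.
A = [[0,1],[30,1]]; det(A-λI) = λ^2 - λ - 30.
Eigenvalues λ = 6, -5 with eigenvectors (1,6), (1,-5).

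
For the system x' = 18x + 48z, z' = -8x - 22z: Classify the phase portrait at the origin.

A = [[18,48],[-8,-22]]; det(A-λI) = λ^2 + 4λ - 12.
λ = -6, 2: opposite signs.

saddle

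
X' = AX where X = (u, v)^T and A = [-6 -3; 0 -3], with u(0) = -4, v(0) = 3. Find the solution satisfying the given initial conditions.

u(t) = -3e^(-3t) - e^(-6t), v(t) = 3e^(-3t)

Coefficient matrix A = [[-6, -3], [0, -3]].
Characteristic polynomial det(A - λI) = λ^2 + 9λ + 18 = 0.
Eigenvalues λ = -6, -3.
For λ=-6: (A-λI) row 1 is [0, -3], so an eigenvector is (-1, 0).
For λ=-3: (A-λI) row 1 is [-3, -3], so an eigenvector is (1, -1).
General solution: K_1e^(-6t)(-1,0) + K_2e^(-3t)(1,-1).
Applying u(0)=-4, v(0)=3 gives K_1=1, K_2=-3.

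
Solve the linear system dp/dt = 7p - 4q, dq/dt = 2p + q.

Coefficient matrix A = [[7, -4], [2, 1]].
Characteristic polynomial det(A - λI) = λ^2 - 8λ + 15 = 0.
Eigenvalues λ = 3, 5.
For λ=3: (A-λI) row 1 is [4, -4], so an eigenvector is (-1, -1).
For λ=5: (A-λI) row 1 is [2, -4], so an eigenvector is (-2, -1).
General solution: C_1e^(3t)(-1,-1) + C_2e^(5t)(-2,-1).

p(t) = -C_1e^(3t) - 2C_2e^(5t), q(t) = -C_1e^(3t) - C_2e^(5t)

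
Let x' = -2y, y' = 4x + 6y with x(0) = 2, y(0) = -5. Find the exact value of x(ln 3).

234

A = [[0,-2],[4,6]]; eigenvalues λ = 4, 2.
Eigenvectors: (-1,2) for λ=4, (1,-1) for λ=2.
From the initial condition, c_1 = -3, c_2 = -1.
x(ln 3) = (-3)(3^4)(-1) + (-1)(3^2)(1) = 234.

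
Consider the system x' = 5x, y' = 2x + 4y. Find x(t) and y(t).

x(t) = C_1e^(5t), y(t) = 2C_1e^(5t) + C_2e^(4t)

Coefficient matrix A = [[5, 0], [2, 4]].
Characteristic polynomial det(A - λI) = λ^2 - 9λ + 20 = 0.
Eigenvalues λ = 5, 4.
For λ=5: (A-λI) row 2 is [2, -1], so an eigenvector is (1, 2).
For λ=4: (A-λI) row 1 is [1, 0], so an eigenvector is (0, 1).
General solution: C_1e^(5t)(1,2) + C_2e^(4t)(0,1).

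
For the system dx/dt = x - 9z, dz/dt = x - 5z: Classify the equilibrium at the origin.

stable improper node

A = [[1,-9],[1,-5]]; det(A-λI) = λ^2 + 4λ + 4.
repeated λ = -2 with a single eigenvector.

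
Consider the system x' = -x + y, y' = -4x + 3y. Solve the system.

Coefficient matrix A = [[-1, 1], [-4, 3]].
Characteristic polynomial det(A - λI) = λ^2 - 2λ + 1 = 0.
Single eigenvalue λ = 1 with algebraic multiplicity 2.
Eigenvector v = (1,2); generalized eigenvector w with (A-λI)w=v is (-2,-3).
General solution: e^(t)[K_1·v + K_2·(t·v + w)].

x(t) = K_1e^(t) + K_2te^(t) - 2K_2e^(t), y(t) = 2K_1e^(t) + 2K_2te^(t) - 3K_2e^(t)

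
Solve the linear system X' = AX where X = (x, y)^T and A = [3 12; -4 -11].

x(t) = -3K_1e^(-5t) + 2K_2e^(-3t), y(t) = 2K_1e^(-5t) - K_2e^(-3t)

Coefficient matrix A = [[3, 12], [-4, -11]].
Characteristic polynomial det(A - λI) = λ^2 + 8λ + 15 = 0.
Eigenvalues λ = -5, -3.
For λ=-5: (A-λI) row 1 is [8, 12], so an eigenvector is (-3, 2).
For λ=-3: (A-λI) row 1 is [6, 12], so an eigenvector is (2, -1).
General solution: K_1e^(-5t)(-3,2) + K_2e^(-3t)(2,-1).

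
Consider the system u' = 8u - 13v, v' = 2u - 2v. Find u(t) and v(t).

u(t) = 3c_1e^(3t)sin(t) - 2c_1e^(3t)cos(t) - 2c_2e^(3t)sin(t) - 3c_2e^(3t)cos(t), v(t) = c_1e^(3t)sin(t) - c_1e^(3t)cos(t) - c_2e^(3t)sin(t) - c_2e^(3t)cos(t)

Coefficient matrix A = [[8, -13], [2, -2]].
Characteristic polynomial det(A - λI) = λ^2 - 6λ + 10 = 0.
Eigenvalues λ = 3 ± i (complex conjugate pair).
For λ=3+i: an eigenvector is (-2,-1) - i(3,1) = (-2 - 3i, -1 - i).
A real fundamental pair from Re and Im of e^((3+i)t)v: X_1 = e^(3t)(cos(t)·(-2,-1) + sin(t)·(3,1)), X_2 = e^(3t)(sin(t)·(-2,-1) - cos(t)·(3,1)).
General solution: c_1X_1 + c_2X_2.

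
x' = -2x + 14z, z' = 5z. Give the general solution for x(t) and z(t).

Coefficient matrix A = [[-2, 14], [0, 5]].
Characteristic polynomial det(A - λI) = λ^2 - 3λ - 10 = 0.
Eigenvalues λ = 5, -2.
For λ=5: (A-λI) row 1 is [-7, 14], so an eigenvector is (2, 1).
For λ=-2: (A-λI) row 1 is [0, 14], so an eigenvector is (1, 0).
General solution: C_1e^(5t)(2,1) + C_2e^(-2t)(1,0).

x(t) = 2C_1e^(5t) + C_2e^(-2t), z(t) = C_1e^(5t)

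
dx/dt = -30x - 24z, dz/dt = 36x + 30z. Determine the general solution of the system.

x(t) = 2K_1e^(6t) - K_2e^(-6t), z(t) = -3K_1e^(6t) + K_2e^(-6t)

Coefficient matrix A = [[-30, -24], [36, 30]].
Characteristic polynomial det(A - λI) = λ^2 - 36 = 0.
Eigenvalues λ = 6, -6.
For λ=6: (A-λI) row 1 is [-36, -24], so an eigenvector is (2, -3).
For λ=-6: (A-λI) row 1 is [-24, -24], so an eigenvector is (-1, 1).
General solution: K_1e^(6t)(2,-3) + K_2e^(-6t)(-1,1).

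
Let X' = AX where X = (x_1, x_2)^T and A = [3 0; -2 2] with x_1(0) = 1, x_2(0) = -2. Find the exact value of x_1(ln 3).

A = [[3,0],[-2,2]]; eigenvalues λ = 3, 2.
Eigenvectors: (-1,2) for λ=3, (0,-1) for λ=2.
From the initial condition, c_1 = -1, c_2 = 0.
x_1(ln 3) = (-1)(3^3)(-1) + (0)(3^2)(0) = 27.

27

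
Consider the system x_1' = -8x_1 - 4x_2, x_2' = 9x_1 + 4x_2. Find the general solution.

x_1(t) = 2K_1e^(-2t) + 2K_2te^(-2t) + K_2e^(-2t), x_2(t) = -3K_1e^(-2t) - 3K_2te^(-2t) - 2K_2e^(-2t)

Coefficient matrix A = [[-8, -4], [9, 4]].
Characteristic polynomial det(A - λI) = λ^2 + 4λ + 4 = 0.
Single eigenvalue λ = -2 with algebraic multiplicity 2.
Eigenvector v = (2,-3); generalized eigenvector w with (A-λI)w=v is (1,-2).
General solution: e^(-2t)[K_1·v + K_2·(t·v + w)].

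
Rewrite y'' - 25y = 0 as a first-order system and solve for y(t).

Let x_1 = y, x_2 = y'. Then x_1' = x_2 and x_2' = 25x_1.
A = [[0,1],[25,0]]; det(A-λI) = λ^2 - 25.
Eigenvalues λ = -5, 5 with eigenvectors (1,-5), (1,5).

y(t) = C_1e^(-5t) + C_2e^(5t)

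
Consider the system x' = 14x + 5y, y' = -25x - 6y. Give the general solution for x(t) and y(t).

x(t) = -K_1e^(4t)cos(5t) - K_2e^(4t)sin(5t), y(t) = K_1e^(4t)sin(5t) + 2K_1e^(4t)cos(5t) + 2K_2e^(4t)sin(5t) - K_2e^(4t)cos(5t)

Coefficient matrix A = [[14, 5], [-25, -6]].
Characteristic polynomial det(A - λI) = λ^2 - 8λ + 41 = 0.
Eigenvalues λ = 4 ± 5i (complex conjugate pair).
For λ=4+5i: an eigenvector is (-1,2) - i(0,1) = (-1, 2 - i).
A real fundamental pair from Re and Im of e^((4+5i)t)v: X_1 = e^(4t)(cos(5t)·(-1,2) + sin(5t)·(0,1)), X_2 = e^(4t)(sin(5t)·(-1,2) - cos(5t)·(0,1)).
General solution: K_1X_1 + K_2X_2.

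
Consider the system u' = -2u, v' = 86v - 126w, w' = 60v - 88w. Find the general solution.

u(t) = C_1e^(-2t), v(t) = 3C_2e^(2t) + 7C_3e^(-4t), w(t) = 2C_2e^(2t) + 5C_3e^(-4t)

Coefficient matrix A = [[-2, 0, 0], [0, 86, -126], [0, 60, -88]].
det(A - λI) = 0 gives eigenvalues λ = -2, 2, -4.
For λ=-2: eigenvector (1,0,0).
For λ=2: eigenvector (0,3,2).
For λ=-4: eigenvector (0,7,5).
General solution: C_1e^(-2t)(1,0,0) + C_2e^(2t)(0,3,2) + C_3e^(-4t)(0,7,5).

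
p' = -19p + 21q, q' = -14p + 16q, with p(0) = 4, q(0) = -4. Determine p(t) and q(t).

p(t) = -20e^(2t) + 24e^(-5t), q(t) = -20e^(2t) + 16e^(-5t)

Coefficient matrix A = [[-19, 21], [-14, 16]].
Characteristic polynomial det(A - λI) = λ^2 + 3λ - 10 = 0.
Eigenvalues λ = -5, 2.
For λ=-5: (A-λI) row 1 is [-14, 21], so an eigenvector is (-3, -2).
For λ=2: (A-λI) row 1 is [-21, 21], so an eigenvector is (1, 1).
General solution: K_1e^(-5t)(-3,-2) + K_2e^(2t)(1,1).
Applying p(0)=4, q(0)=-4 gives K_1=-8, K_2=-20.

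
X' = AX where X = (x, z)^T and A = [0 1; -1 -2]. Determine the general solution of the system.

Coefficient matrix A = [[0, 1], [-1, -2]].
Characteristic polynomial det(A - λI) = λ^2 + 2λ + 1 = 0.
Single eigenvalue λ = -1 with algebraic multiplicity 2.
Eigenvector v = (-1,1); generalized eigenvector w with (A-λI)w=v is (-2,1).
General solution: e^(-t)[c_1·v + c_2·(t·v + w)].

x(t) = -c_1e^(-t) - c_2te^(-t) - 2c_2e^(-t), z(t) = c_1e^(-t) + c_2te^(-t) + c_2e^(-t)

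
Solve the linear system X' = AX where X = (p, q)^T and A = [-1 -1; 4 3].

p(t) = c_1e^(t) + c_2te^(t) - 2c_2e^(t), q(t) = -2c_1e^(t) - 2c_2te^(t) + 3c_2e^(t)

Coefficient matrix A = [[-1, -1], [4, 3]].
Characteristic polynomial det(A - λI) = λ^2 - 2λ + 1 = 0.
Single eigenvalue λ = 1 with algebraic multiplicity 2.
Eigenvector v = (1,-2); generalized eigenvector w with (A-λI)w=v is (-2,3).
General solution: e^(t)[c_1·v + c_2·(t·v + w)].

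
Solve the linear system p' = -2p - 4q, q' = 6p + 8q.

p(t) = 2c_1e^(4t) - c_2e^(2t), q(t) = -3c_1e^(4t) + c_2e^(2t)

Coefficient matrix A = [[-2, -4], [6, 8]].
Characteristic polynomial det(A - λI) = λ^2 - 6λ + 8 = 0.
Eigenvalues λ = 4, 2.
For λ=4: (A-λI) row 1 is [-6, -4], so an eigenvector is (2, -3).
For λ=2: (A-λI) row 1 is [-4, -4], so an eigenvector is (-1, 1).
General solution: c_1e^(4t)(2,-3) + c_2e^(2t)(-1,1).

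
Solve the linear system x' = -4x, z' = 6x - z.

Coefficient matrix A = [[-4, 0], [6, -1]].
Characteristic polynomial det(A - λI) = λ^2 + 5λ + 4 = 0.
Eigenvalues λ = -1, -4.
For λ=-1: (A-λI) row 1 is [-3, 0], so an eigenvector is (0, 1).
For λ=-4: (A-λI) row 2 is [6, 3], so an eigenvector is (1, -2).
General solution: K_1e^(-t)(0,1) + K_2e^(-4t)(1,-2).

x(t) = K_2e^(-4t), z(t) = K_1e^(-t) - 2K_2e^(-4t)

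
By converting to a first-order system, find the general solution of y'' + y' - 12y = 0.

y(t) = K_1e^(-4t) + K_2e^(3t)

Let x_1 = y, x_2 = y'. Then x_1' = x_2 and x_2' = 12x_1 - x_2.
A = [[0,1],[12,-1]]; det(A-λI) = λ^2 + λ - 12.
Eigenvalues λ = -4, 3 with eigenvectors (1,-4), (1,3).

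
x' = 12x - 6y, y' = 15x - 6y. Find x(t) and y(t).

Coefficient matrix A = [[12, -6], [15, -6]].
Characteristic polynomial det(A - λI) = λ^2 - 6λ + 18 = 0.
Eigenvalues λ = 3 ± 3i (complex conjugate pair).
For λ=3+3i: an eigenvector is (1,1) - i(1,2) = (1 - i, 1 - 2i).
A real fundamental pair from Re and Im of e^((3+3i)t)v: X_1 = e^(3t)(cos(3t)·(1,1) + sin(3t)·(1,2)), X_2 = e^(3t)(sin(3t)·(1,1) - cos(3t)·(1,2)).
General solution: K_1X_1 + K_2X_2.

x(t) = K_1e^(3t)sin(3t) + K_1e^(3t)cos(3t) + K_2e^(3t)sin(3t) - K_2e^(3t)cos(3t), y(t) = 2K_1e^(3t)sin(3t) + K_1e^(3t)cos(3t) + K_2e^(3t)sin(3t) - 2K_2e^(3t)cos(3t)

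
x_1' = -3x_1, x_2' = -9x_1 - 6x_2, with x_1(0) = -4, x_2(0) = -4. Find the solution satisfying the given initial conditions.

Coefficient matrix A = [[-3, 0], [-9, -6]].
Characteristic polynomial det(A - λI) = λ^2 + 9λ + 18 = 0.
Eigenvalues λ = -3, -6.
For λ=-3: (A-λI) row 2 is [-9, -3], so an eigenvector is (1, -3).
For λ=-6: (A-λI) row 1 is [3, 0], so an eigenvector is (0, -1).
General solution: c_1e^(-3t)(1,-3) + c_2e^(-6t)(0,-1).
Applying x_1(0)=-4, x_2(0)=-4 gives c_1=-4, c_2=16.

x_1(t) = -4e^(-3t), x_2(t) = 12e^(-3t) - 16e^(-6t)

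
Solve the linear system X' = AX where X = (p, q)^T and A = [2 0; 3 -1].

p(t) = K_2e^(2t), q(t) = -K_1e^(-t) + K_2e^(2t)

Coefficient matrix A = [[2, 0], [3, -1]].
Characteristic polynomial det(A - λI) = λ^2 - λ - 2 = 0.
Eigenvalues λ = -1, 2.
For λ=-1: (A-λI) row 1 is [3, 0], so an eigenvector is (0, -1).
For λ=2: (A-λI) row 2 is [3, -3], so an eigenvector is (1, 1).
General solution: K_1e^(-t)(0,-1) + K_2e^(2t)(1,1).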